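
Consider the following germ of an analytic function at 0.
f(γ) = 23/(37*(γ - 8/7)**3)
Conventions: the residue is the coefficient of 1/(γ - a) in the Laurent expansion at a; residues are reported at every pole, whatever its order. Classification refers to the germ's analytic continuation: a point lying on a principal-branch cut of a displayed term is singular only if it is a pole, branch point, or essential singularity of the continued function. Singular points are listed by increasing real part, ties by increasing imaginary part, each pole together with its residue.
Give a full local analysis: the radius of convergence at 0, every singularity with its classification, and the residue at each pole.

Radius of convergence at 0: 8/7.
At 8/7: a pole of order 3; residue 0.

Denominator factor (γ - 8/7)^3: pole of order 3 at 8/7, modulus 8/7.
The radius of convergence is the smallest modulus among the singular points: 8/7.
At the order-3 pole 8/7 set g(γ) = (γ - (8/7))^3*f(γ) = 23/37.
Order-3 pole: residue = g''(a)/2; g''(8/7) = 0, so the residue is 0.


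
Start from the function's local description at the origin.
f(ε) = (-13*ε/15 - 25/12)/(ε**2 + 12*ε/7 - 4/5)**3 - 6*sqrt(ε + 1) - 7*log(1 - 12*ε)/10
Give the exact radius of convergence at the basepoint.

The radius of convergence is 1/12.

Denominator factor (ε**2 + 12*ε/7 - 4/5)^3: discriminant 1504/245, real irrational roots -6/7 + (2/35)*sqrt(470) and -6/7 - (2/35)*sqrt(470); poles of order 3, moduli -6/7 + (2/35)*sqrt(470) and 6/7 + (2/35)*sqrt(470).
Branch term (-7/10)*log(1 - ε/(1/12)): its argument vanishes at ε = 1/12, a logarithmic branch point, modulus 1/12.
Branch term (-6)*sqrt(1 - ε/(-1)): its argument vanishes at ε = -1, a square-root branch point, modulus 1.
The radius of convergence is the smallest modulus among the singular points: 1/12.


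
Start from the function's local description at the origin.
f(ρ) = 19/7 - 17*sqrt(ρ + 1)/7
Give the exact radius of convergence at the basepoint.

Branch term (-17/7)*sqrt(1 - ρ/(-1)): its argument vanishes at ρ = -1, a square-root branch point, modulus 1.
The radius of convergence is the smallest modulus among the singular points: 1.

The radius of convergence is 1.


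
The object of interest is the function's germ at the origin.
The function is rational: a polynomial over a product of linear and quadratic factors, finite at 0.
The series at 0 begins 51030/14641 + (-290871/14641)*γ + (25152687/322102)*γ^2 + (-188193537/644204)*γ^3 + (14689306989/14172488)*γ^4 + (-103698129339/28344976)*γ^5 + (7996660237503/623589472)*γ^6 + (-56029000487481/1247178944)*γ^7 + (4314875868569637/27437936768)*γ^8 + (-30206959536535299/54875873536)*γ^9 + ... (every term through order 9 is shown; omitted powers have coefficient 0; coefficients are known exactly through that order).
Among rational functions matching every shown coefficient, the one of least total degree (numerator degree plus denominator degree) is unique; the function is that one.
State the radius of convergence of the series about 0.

No rational of total degree below 8 reproduces all 10 coefficients; solving the [1/7] Pade equations on them gives f(γ) = (4*γ - 20/11)/((γ + 2/7)*(γ**2 - 11/9)**3), whose expansion matches every shown term.
Denominator factor (γ**2 - 11/9)^3: discriminant 44/9, real irrational roots (1/3)*sqrt(11) and -(1/3)*sqrt(11); poles of order 3, moduli (1/3)*sqrt(11) and (1/3)*sqrt(11).
Denominator factor (γ + 2/7): pole of order 1 at -2/7, modulus 2/7.
The radius of convergence is the smallest modulus among the singular points: 2/7.

The radius of convergence is 2/7.


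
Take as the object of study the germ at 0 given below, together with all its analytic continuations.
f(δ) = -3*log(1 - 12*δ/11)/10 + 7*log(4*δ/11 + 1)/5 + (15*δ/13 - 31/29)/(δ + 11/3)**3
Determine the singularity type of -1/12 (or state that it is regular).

The point is a regular point.

Denominator factors: δ + 11/3 = 43/12 at δ = -1/12 — none vanishes.
Branch term log(1 - δ/(11/12)): argument at -1/12 is 12/11, nonzero, so -1/12 is not its branch point (a point on a principal cut is still regular for the continued germ).
Branch term log(1 - δ/(-11/4)): argument at -1/12 is 32/33, nonzero, so -1/12 is not its branch point (a point on a principal cut is still regular for the continued germ).
So the germ continues analytically to -1/12.


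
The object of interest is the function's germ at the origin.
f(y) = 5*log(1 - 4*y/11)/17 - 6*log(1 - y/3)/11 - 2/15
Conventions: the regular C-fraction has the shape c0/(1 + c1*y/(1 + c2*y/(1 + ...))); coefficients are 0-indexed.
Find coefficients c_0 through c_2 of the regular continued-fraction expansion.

The regular C-fraction coefficients are [-2/15, 105/187, -5549/7854].

Taylor coefficients (expand at 0): a_0 = -2/15, a_1 = 14/187, a_2 = 67/6171.
c0 = a_0 = -2/15. Peel one level at a time: if S = 1 + c*y/S' with S'(0) = 1, then c is the y-coefficient of S and S' = c*y/(S - 1).
S_1 = c0/f = 1 + (105/187)*y + (27745/69938)*y^2 + ...; c1 = 105/187.
S_2 = c1*y/(S_1 - 1) = 1 + (-5549/7854)*y + ...; c2 = -5549/7854.


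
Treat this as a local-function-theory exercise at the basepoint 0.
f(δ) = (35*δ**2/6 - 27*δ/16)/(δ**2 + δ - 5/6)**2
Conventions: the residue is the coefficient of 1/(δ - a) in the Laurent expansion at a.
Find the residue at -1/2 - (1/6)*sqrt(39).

The factor δ**2 + δ - 5/6 splits as (δ - a)(δ - a') with a = -1/2 - (1/6)*sqrt(39), a' = -1/2 + (1/6)*sqrt(39). At the order-2 pole a set g(δ) = (δ - a)^2*f(δ) = [35*δ**2/6 - 27*δ/16] / (δ - a')^2.
Order-2 pole: residue = g'(a); g'(-1/2 - (1/6)*sqrt(39)) = -(89/624)*sqrt(39), so the residue is -(89/624)*sqrt(39).

The residue is -(89/624)*sqrt(39).


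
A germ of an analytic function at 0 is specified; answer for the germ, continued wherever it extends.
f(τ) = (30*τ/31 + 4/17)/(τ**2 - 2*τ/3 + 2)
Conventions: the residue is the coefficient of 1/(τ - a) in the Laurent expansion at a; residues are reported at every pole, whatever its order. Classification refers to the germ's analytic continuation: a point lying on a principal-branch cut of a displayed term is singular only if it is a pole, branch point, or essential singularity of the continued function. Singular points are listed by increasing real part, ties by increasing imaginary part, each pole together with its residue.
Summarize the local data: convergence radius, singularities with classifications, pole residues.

Radius of convergence at 0: sqrt(2).
At (1/3) - ((1/3)*sqrt(17))*i: a pole of order 1; residue (15/31) + ((441/8959)*sqrt(17))*i.
At (1/3) + ((1/3)*sqrt(17))*i: a pole of order 1; residue (15/31) - ((441/8959)*sqrt(17))*i.

Denominator factor (τ**2 - 2*τ/3 + 2): discriminant -68/9, complex-conjugate roots (1/3) + ((1/3)*sqrt(17))*i and (1/3) - ((1/3)*sqrt(17))*i; poles of order 1, moduli sqrt(2) and sqrt(2).
The radius of convergence is the smallest modulus among the singular points: sqrt(2).
The factor τ**2 - 2*τ/3 + 2 splits as (τ - a)(τ - a') with a = (1/3) - ((1/3)*sqrt(17))*i, a' = (1/3) + ((1/3)*sqrt(17))*i. At the order-1 pole a set g(τ) = (τ - a)*f(τ) = [30*τ/31 + 4/17] / (τ - a').
Simple pole: residue = g(a) at a = (1/3) - ((1/3)*sqrt(17))*i, which is (15/31) + ((441/8959)*sqrt(17))*i.
The factor τ**2 - 2*τ/3 + 2 splits as (τ - a)(τ - a') with a = (1/3) + ((1/3)*sqrt(17))*i, a' = (1/3) - ((1/3)*sqrt(17))*i. At the order-1 pole a set g(τ) = (τ - a)*f(τ) = [30*τ/31 + 4/17] / (τ - a').
Simple pole: residue = g(a) at a = (1/3) + ((1/3)*sqrt(17))*i, which is (15/31) - ((441/8959)*sqrt(17))*i.
List the singular points by increasing real part (a conjugate pair: the negative imaginary part first).


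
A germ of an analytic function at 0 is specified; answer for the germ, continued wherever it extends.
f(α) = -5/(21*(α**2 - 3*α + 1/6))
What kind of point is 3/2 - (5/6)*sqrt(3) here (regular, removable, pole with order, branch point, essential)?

The denominator factor α**2 - 3*α + 1/6 vanishes at 3/2 - (5/6)*sqrt(3) and appears to the power 1; the numerator there equals -5/21, nonzero, and no other factor vanishes.
Hence a pole whose order is the multiplicity, 1.

The point is a pole of order 1.


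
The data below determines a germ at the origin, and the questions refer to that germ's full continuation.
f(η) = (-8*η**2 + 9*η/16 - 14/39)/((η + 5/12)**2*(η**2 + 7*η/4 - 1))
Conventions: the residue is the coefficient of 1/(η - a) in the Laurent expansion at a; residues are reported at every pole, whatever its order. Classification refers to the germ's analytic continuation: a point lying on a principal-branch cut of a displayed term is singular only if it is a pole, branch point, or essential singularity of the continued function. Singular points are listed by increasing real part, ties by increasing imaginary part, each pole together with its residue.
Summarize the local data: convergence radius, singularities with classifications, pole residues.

Denominator factor (η**2 + 7*η/4 - 1): discriminant 113/16, real irrational roots -7/8 + (1/8)*sqrt(113) and -7/8 - (1/8)*sqrt(113); poles of order 1, moduli -7/8 + (1/8)*sqrt(113) and 7/8 + (1/8)*sqrt(113).
Denominator factor (η + 5/12)^2: pole of order 2 at -5/12, modulus 5/12.
The radius of convergence is the smallest modulus among the singular points: 5/12.
The factor η**2 + 7*η/4 - 1 splits as (η - a)(η - a') with a = -7/8 - (1/8)*sqrt(113), a' = -7/8 + (1/8)*sqrt(113). At the order-1 pole a set g(η) = (η - a)*f(η) = [(-8*η**2 + 9*η/16 - 14/39)/(η + 5/12)**2] / (η - a').
Simple pole: residue = g(a) at a = -7/8 - (1/8)*sqrt(113), which is 2541573/1304576 + (39076995/147417088)*sqrt(113).
At the order-2 pole -5/12 set g(η) = (η - (-5/12))^2*f(η) = (-8*η**2 + 9*η/16 - 14/39)/(η**2 + 7*η/4 - 1).
Order-2 pole: residue = g'(a); g'(-5/12) = -2541573/652288, so the residue is -2541573/652288.
The factor η**2 + 7*η/4 - 1 splits as (η - a)(η - a') with a = -7/8 + (1/8)*sqrt(113), a' = -7/8 - (1/8)*sqrt(113). At the order-1 pole a set g(η) = (η - a)*f(η) = [(-8*η**2 + 9*η/16 - 14/39)/(η + 5/12)**2] / (η - a').
Simple pole: residue = g(a) at a = -7/8 + (1/8)*sqrt(113), which is 2541573/1304576 - (39076995/147417088)*sqrt(113).
List the singular points by increasing real part (a conjugate pair: the negative imaginary part first).

Radius of convergence at 0: 5/12.
At -7/8 - (1/8)*sqrt(113): a pole of order 1; residue 2541573/1304576 + (39076995/147417088)*sqrt(113).
At -5/12: a pole of order 2; residue -2541573/652288.
At -7/8 + (1/8)*sqrt(113): a pole of order 1; residue 2541573/1304576 - (39076995/147417088)*sqrt(113).


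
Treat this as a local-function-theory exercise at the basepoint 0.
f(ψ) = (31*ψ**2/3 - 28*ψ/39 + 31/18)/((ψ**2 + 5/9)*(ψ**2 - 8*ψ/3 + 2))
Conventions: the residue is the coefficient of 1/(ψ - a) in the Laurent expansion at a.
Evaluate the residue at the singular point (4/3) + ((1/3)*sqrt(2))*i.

The residue is (476/489) - ((325079/50856)*sqrt(2))*i.

The factor ψ**2 - 8*ψ/3 + 2 splits as (ψ - a)(ψ - a') with a = (4/3) + ((1/3)*sqrt(2))*i, a' = (4/3) - ((1/3)*sqrt(2))*i. At the order-1 pole a set g(ψ) = (ψ - a)*f(ψ) = [(31*ψ**2/3 - 28*ψ/39 + 31/18)/(ψ**2 + 5/9)] / (ψ - a').
Simple pole: residue = g(a) at a = (4/3) + ((1/3)*sqrt(2))*i, which is (476/489) - ((325079/50856)*sqrt(2))*i.


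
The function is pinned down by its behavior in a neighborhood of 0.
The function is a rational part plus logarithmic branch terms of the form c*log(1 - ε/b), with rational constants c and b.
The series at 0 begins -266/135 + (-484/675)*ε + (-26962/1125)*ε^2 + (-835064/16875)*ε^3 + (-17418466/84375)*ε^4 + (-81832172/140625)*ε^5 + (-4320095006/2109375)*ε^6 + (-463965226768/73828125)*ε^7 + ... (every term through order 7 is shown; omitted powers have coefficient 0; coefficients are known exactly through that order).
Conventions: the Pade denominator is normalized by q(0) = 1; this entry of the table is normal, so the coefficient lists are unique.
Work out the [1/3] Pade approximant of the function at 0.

Taylor coefficients needed (read off): a_0 = -266/135, a_1 = -484/675, a_2 = -26962/1125, a_3 = -835064/16875, a_4 = -17418466/84375.
Write the denominator as Q(ε) = 1 + q1*ε + q2*ε^2 + q3*ε^3. Requiring Q*f - P = O(ε^5) with deg P <= 1 kills the coefficients of ε^2..ε^4 in Q*f:
  ε^2: a_2 + q1*a_1 + q2*a_0 = 0, i.e. -26962/1125 + (-484/675)*q1 + (-266/135)*q2 = 0.
  ε^3: a_3 + q1*a_2 + q2*a_1 + q3*a_0 = 0, i.e. -835064/16875 + (-26962/1125)*q1 + (-484/675)*q2 + (-266/135)*q3 = 0.
  ε^4: a_4 + q1*a_3 + q2*a_2 + q3*a_1 = 0, i.e. -17418466/84375 + (-835064/16875)*q1 + (-26962/1125)*q2 + (-484/675)*q3 = 0.
Solving this linear system: q1 = 23009932/7402005, q2 = -492032039/37010025, q3 = -2149825138/37010025.
The numerator is Q*f truncated at degree 1: P0 = a_0 = -266/135; P1 = a_1 + q1*a_0 = -6837155996/999270675.

The Pade approximant has numerator coefficients [-266/135, -6837155996/999270675]; denominator coefficients [1, 23009932/7402005, -492032039/37010025, -2149825138/37010025].


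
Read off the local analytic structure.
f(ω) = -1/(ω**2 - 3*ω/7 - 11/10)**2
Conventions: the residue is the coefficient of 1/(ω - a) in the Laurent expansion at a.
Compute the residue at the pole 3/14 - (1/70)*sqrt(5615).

The residue is -(3430/1261129)*sqrt(5615).

The factor ω**2 - 3*ω/7 - 11/10 splits as (ω - a)(ω - a') with a = 3/14 - (1/70)*sqrt(5615), a' = 3/14 + (1/70)*sqrt(5615). At the order-2 pole a set g(ω) = (ω - a)^2*f(ω) = [-1] / (ω - a')^2.
Order-2 pole: residue = g'(a); g'(3/14 - (1/70)*sqrt(5615)) = -(3430/1261129)*sqrt(5615), so the residue is -(3430/1261129)*sqrt(5615).


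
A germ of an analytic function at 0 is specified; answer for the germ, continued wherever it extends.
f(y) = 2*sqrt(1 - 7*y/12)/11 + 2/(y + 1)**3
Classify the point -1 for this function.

The denominator factor y + 1 vanishes at -1 and appears to the power 3; the numerator there equals 2, nonzero, and no other factor vanishes.
The branch terms are analytic at this point.
Hence a pole whose order is the multiplicity, 3.

The point is a pole of order 3.


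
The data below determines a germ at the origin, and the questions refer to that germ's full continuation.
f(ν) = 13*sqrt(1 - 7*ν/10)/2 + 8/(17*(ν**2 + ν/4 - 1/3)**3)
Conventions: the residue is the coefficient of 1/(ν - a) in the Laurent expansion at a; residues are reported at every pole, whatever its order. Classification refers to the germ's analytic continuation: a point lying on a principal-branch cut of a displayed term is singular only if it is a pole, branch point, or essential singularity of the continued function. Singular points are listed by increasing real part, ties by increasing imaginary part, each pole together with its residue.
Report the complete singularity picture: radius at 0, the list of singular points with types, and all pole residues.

Denominator factor (ν**2 + ν/4 - 1/3)^3: discriminant 67/48, real irrational roots -1/8 + (1/24)*sqrt(201) and -1/8 - (1/24)*sqrt(201); poles of order 3, moduli -1/8 + (1/24)*sqrt(201) and 1/8 + (1/24)*sqrt(201).
Branch term (13/2)*sqrt(1 - ν/(10/7)): its argument vanishes at ν = 10/7, a square-root branch point, modulus 10/7.
The radius of convergence is the smallest modulus among the singular points: -1/8 + (1/24)*sqrt(201).
The branch term is analytic at -1/8 - (1/24)*sqrt(201) and contributes nothing to the residue; only the rational part matters.
The factor ν**2 + ν/4 - 1/3 splits as (ν - a)(ν - a') with a = -1/8 - (1/24)*sqrt(201), a' = -1/8 + (1/24)*sqrt(201). At the order-3 pole a set g(ν) = (ν - a)^3*(rational part) = [8/17] / (ν - a')^3.
Order-3 pole: residue = g''(a)/2; g''(-1/8 - (1/24)*sqrt(201)) = -(884736/5112971)*sqrt(201), so the residue is -(442368/5112971)*sqrt(201).
The branch term is analytic at -1/8 + (1/24)*sqrt(201) and contributes nothing to the residue; only the rational part matters.
The factor ν**2 + ν/4 - 1/3 splits as (ν - a)(ν - a') with a = -1/8 + (1/24)*sqrt(201), a' = -1/8 - (1/24)*sqrt(201). At the order-3 pole a set g(ν) = (ν - a)^3*(rational part) = [8/17] / (ν - a')^3.
Order-3 pole: residue = g''(a)/2; g''(-1/8 + (1/24)*sqrt(201)) = (884736/5112971)*sqrt(201), so the residue is (442368/5112971)*sqrt(201).
List the singular points by increasing real part (a conjugate pair: the negative imaginary part first).

Radius of convergence at 0: -1/8 + (1/24)*sqrt(201).
At -1/8 - (1/24)*sqrt(201): a pole of order 3; residue -(442368/5112971)*sqrt(201).
At -1/8 + (1/24)*sqrt(201): a pole of order 3; residue (442368/5112971)*sqrt(201).
At 10/7: an algebraic (square-root) branch point.


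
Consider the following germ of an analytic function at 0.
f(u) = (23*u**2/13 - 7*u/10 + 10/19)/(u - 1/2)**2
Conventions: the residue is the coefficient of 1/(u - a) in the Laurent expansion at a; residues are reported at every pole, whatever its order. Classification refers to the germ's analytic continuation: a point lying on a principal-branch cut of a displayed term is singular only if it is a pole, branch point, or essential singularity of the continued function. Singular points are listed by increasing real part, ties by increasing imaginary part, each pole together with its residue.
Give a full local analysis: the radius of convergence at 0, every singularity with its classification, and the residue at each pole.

Denominator factor (u - 1/2)^2: pole of order 2 at 1/2, modulus 1/2.
The radius of convergence is the smallest modulus among the singular points: 1/2.
At the order-2 pole 1/2 set g(u) = (u - (1/2))^2*f(u) = 23*u**2/13 - 7*u/10 + 10/19.
Order-2 pole: residue = g'(a); g'(1/2) = 139/130, so the residue is 139/130.

Radius of convergence at 0: 1/2.
At 1/2: a pole of order 2; residue 139/130.


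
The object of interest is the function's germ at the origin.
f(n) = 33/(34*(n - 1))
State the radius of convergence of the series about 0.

Denominator factor (n - 1): pole of order 1 at 1, modulus 1.
The radius of convergence is the smallest modulus among the singular points: 1.

The radius of convergence is 1.


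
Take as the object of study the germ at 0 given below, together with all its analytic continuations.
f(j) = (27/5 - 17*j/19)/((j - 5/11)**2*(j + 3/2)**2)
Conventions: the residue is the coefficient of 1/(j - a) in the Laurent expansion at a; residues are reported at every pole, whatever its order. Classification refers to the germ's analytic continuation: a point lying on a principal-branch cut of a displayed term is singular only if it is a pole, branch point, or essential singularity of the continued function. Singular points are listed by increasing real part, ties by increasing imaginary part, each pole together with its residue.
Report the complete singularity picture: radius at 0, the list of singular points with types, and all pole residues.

Radius of convergence at 0: 5/11.
At -3/2: a pole of order 2; residue 11871068/7553165.
At 5/11: a pole of order 2; residue -11871068/7553165.

Denominator factor (j - 5/11)^2: pole of order 2 at 5/11, modulus 5/11.
Denominator factor (j + 3/2)^2: pole of order 2 at -3/2, modulus 3/2.
The radius of convergence is the smallest modulus among the singular points: 5/11.
At the order-2 pole -3/2 set g(j) = (j - (-3/2))^2*f(j) = (27/5 - 17*j/19)/(j - 5/11)**2.
Order-2 pole: residue = g'(a); g'(-3/2) = 11871068/7553165, so the residue is 11871068/7553165.
At the order-2 pole 5/11 set g(j) = (j - (5/11))^2*f(j) = (27/5 - 17*j/19)/(j + 3/2)**2.
Order-2 pole: residue = g'(a); g'(5/11) = -11871068/7553165, so the residue is -11871068/7553165.
List the singular points by increasing real part (a conjugate pair: the negative imaginary part first).


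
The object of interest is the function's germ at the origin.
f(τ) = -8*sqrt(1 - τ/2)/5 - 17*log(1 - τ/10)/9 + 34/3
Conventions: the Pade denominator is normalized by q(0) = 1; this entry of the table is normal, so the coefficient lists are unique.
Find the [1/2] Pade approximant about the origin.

The Pade approximant has numerator coefficients [146/15, -13972001/4224600]; denominator coefficients [1, -75159/187760, 40807/2253120].

Taylor coefficients needed (expand at 0): a_0 = 146/15, a_1 = 53/90, a_2 = 107/1800, a_3 = 709/54000.
Write the denominator as Q(τ) = 1 + q1*τ + q2*τ^2. Requiring Q*f - P = O(τ^4) with deg P <= 1 kills the coefficients of τ^2..τ^3 in Q*f:
  τ^2: a_2 + q1*a_1 + q2*a_0 = 0, i.e. 107/1800 + (53/90)*q1 + (146/15)*q2 = 0.
  τ^3: a_3 + q1*a_2 + q2*a_1 = 0, i.e. 709/54000 + (107/1800)*q1 + (53/90)*q2 = 0.
Solving this linear system: q1 = -75159/187760, q2 = 40807/2253120.
The numerator is Q*f truncated at degree 1: P0 = a_0 = 146/15; P1 = a_1 + q1*a_0 = -13972001/4224600.


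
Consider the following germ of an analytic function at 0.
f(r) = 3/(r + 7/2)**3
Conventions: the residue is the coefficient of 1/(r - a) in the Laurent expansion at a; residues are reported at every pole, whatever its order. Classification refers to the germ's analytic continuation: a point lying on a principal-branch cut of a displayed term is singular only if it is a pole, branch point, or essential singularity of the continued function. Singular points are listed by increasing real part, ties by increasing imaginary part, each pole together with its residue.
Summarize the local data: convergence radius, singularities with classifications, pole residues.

Denominator factor (r + 7/2)^3: pole of order 3 at -7/2, modulus 7/2.
The radius of convergence is the smallest modulus among the singular points: 7/2.
At the order-3 pole -7/2 set g(r) = (r - (-7/2))^3*f(r) = 3.
Order-3 pole: residue = g''(a)/2; g''(-7/2) = 0, so the residue is 0.

Radius of convergence at 0: 7/2.
At -7/2: a pole of order 3; residue 0.


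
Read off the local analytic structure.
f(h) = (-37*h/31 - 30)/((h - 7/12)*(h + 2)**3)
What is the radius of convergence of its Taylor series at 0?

Denominator factor (h + 2)^3: pole of order 3 at -2, modulus 2.
Denominator factor (h - 7/12): pole of order 1 at 7/12, modulus 7/12.
The radius of convergence is the smallest modulus among the singular points: 7/12.

The radius of convergence is 7/12.


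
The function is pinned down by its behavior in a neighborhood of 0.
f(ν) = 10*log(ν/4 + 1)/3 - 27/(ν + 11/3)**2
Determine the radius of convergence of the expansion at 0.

The radius of convergence is 11/3.

Denominator factor (ν + 11/3)^2: pole of order 2 at -11/3, modulus 11/3.
Branch term (10/3)*log(1 - ν/(-4)): its argument vanishes at ν = -4, a logarithmic branch point, modulus 4.
The radius of convergence is the smallest modulus among the singular points: 11/3.


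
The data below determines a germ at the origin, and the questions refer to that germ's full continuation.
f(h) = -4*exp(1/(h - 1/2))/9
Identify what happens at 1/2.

The point is an essential singularity.

The exponent 1/(h - (1/2)) has a pole at 1/2, so exp(1/(h - (1/2))) takes every nonzero value near it: an essential singularity (not a pole of any order).


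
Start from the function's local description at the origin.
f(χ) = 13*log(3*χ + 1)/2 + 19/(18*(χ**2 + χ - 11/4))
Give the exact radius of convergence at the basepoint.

Denominator factor (χ**2 + χ - 11/4): discriminant 12, real irrational roots -1/2 + sqrt(3) and -1/2 - sqrt(3); poles of order 1, moduli -1/2 + sqrt(3) and 1/2 + sqrt(3).
Branch term (13/2)*log(1 - χ/(-1/3)): its argument vanishes at χ = -1/3, a logarithmic branch point, modulus 1/3.
The radius of convergence is the smallest modulus among the singular points: 1/3.

The radius of convergence is 1/3.


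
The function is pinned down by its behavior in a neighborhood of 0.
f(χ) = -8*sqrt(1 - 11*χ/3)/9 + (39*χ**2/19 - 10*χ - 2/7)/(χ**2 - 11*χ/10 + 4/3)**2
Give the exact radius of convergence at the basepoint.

The radius of convergence is 3/11.

Denominator factor (χ**2 - 11*χ/10 + 4/3)^2: discriminant -1237/300, complex-conjugate roots (11/20) + ((1/60)*sqrt(3711))*i and (11/20) - ((1/60)*sqrt(3711))*i; poles of order 2, moduli (2/3)*sqrt(3) and (2/3)*sqrt(3).
Branch term (-8/9)*sqrt(1 - χ/(3/11)): its argument vanishes at χ = 3/11, a square-root branch point, modulus 3/11.
The radius of convergence is the smallest modulus among the singular points: 3/11.


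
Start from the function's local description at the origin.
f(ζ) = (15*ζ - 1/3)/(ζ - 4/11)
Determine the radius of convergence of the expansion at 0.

The radius of convergence is 4/11.

Denominator factor (ζ - 4/11): pole of order 1 at 4/11, modulus 4/11.
The radius of convergence is the smallest modulus among the singular points: 4/11.


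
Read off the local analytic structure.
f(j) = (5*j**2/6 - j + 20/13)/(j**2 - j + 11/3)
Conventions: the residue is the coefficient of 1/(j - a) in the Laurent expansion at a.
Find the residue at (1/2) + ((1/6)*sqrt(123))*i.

The factor j**2 - j + 11/3 splits as (j - a)(j - a') with a = (1/2) + ((1/6)*sqrt(123))*i, a' = (1/2) - ((1/6)*sqrt(123))*i. At the order-1 pole a set g(j) = (j - a)*f(j) = [5*j**2/6 - j + 20/13] / (j - a').
Simple pole: residue = g(a) at a = (1/2) + ((1/6)*sqrt(123))*i, which is (-1/12) + ((749/19188)*sqrt(123))*i.

The residue is (-1/12) + ((749/19188)*sqrt(123))*i.


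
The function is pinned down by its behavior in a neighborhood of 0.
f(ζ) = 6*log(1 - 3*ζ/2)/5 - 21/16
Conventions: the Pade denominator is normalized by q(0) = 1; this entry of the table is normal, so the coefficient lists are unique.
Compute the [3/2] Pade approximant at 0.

Taylor coefficients needed (expand at 0): a_0 = -21/16, a_1 = -9/5, a_2 = -27/20, a_3 = -27/20, a_4 = -243/160, a_5 = -729/400.
Write the denominator as Q(ζ) = 1 + q1*ζ + q2*ζ^2. Requiring Q*f - P = O(ζ^6) with deg P <= 3 kills the coefficients of ζ^4..ζ^5 in Q*f:
  ζ^4: a_4 + q1*a_3 + q2*a_2 = 0, i.e. -243/160 + (-27/20)*q1 + (-27/20)*q2 = 0.
  ζ^5: a_5 + q1*a_4 + q2*a_3 = 0, i.e. -729/400 + (-243/160)*q1 + (-27/20)*q2 = 0.
Solving this linear system: q1 = -9/5, q2 = 27/40.
The numerator is Q*f truncated at degree 3: P0 = a_0 = -21/16; P1 = a_1 + q1*a_0 = 9/16; P2 = a_2 + q1*a_1 + q2*a_0 = 3213/3200; P3 = a_3 + q1*a_2 + q2*a_1 = -27/200.

The Pade approximant has numerator coefficients [-21/16, 9/16, 3213/3200, -27/200]; denominator coefficients [1, -9/5, 27/40].


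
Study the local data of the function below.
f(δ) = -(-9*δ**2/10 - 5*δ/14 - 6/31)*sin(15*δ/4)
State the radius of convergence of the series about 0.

The factor -sin(15*δ/4) is entire and contributes no finite singular point.
The polynomial part has no poles.
No finite singular points: the Taylor series at 0 converges everywhere.

The radius of convergence is infinite.


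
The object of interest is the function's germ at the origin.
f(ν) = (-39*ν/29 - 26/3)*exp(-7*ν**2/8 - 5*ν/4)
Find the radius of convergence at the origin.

The radius of convergence is infinite.

The factor exp(-7*ν**2/8 - 5*ν/4) is entire and contributes no finite singular point.
The polynomial part has no poles.
No finite singular points: the Taylor series at 0 converges everywhere.


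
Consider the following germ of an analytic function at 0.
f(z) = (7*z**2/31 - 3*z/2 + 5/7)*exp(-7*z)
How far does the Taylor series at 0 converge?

The radius of convergence is infinite.

The factor exp(-7*z) is entire and contributes no finite singular point.
The polynomial part has no poles.
No finite singular points: the Taylor series at 0 converges everywhere.


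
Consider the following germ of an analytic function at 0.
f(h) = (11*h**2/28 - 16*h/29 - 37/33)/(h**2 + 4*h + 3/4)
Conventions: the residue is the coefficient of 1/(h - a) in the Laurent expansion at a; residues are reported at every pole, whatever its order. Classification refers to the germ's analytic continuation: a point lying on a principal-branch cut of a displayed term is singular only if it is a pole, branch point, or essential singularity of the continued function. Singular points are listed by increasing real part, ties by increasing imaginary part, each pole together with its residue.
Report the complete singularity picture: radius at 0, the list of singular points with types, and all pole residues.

Denominator factor (h**2 + 4*h + 3/4): discriminant 13, real irrational roots -2 + (1/2)*sqrt(13) and -2 - (1/2)*sqrt(13); poles of order 1, moduli 2 - (1/2)*sqrt(13) and 2 + (1/2)*sqrt(13).
The radius of convergence is the smallest modulus among the singular points: 2 - (1/2)*sqrt(13).
The factor h**2 + 4*h + 3/4 splits as (h - a)(h - a') with a = -2 - (1/2)*sqrt(13), a' = -2 + (1/2)*sqrt(13). At the order-1 pole a set g(h) = (h - a)*f(h) = [11*h**2/28 - 16*h/29 - 37/33] / (h - a').
Simple pole: residue = g(a) at a = -2 - (1/2)*sqrt(13), which is -431/406 - (303379/1393392)*sqrt(13).
The factor h**2 + 4*h + 3/4 splits as (h - a)(h - a') with a = -2 + (1/2)*sqrt(13), a' = -2 - (1/2)*sqrt(13). At the order-1 pole a set g(h) = (h - a)*f(h) = [11*h**2/28 - 16*h/29 - 37/33] / (h - a').
Simple pole: residue = g(a) at a = -2 + (1/2)*sqrt(13), which is -431/406 + (303379/1393392)*sqrt(13).
List the singular points by increasing real part (a conjugate pair: the negative imaginary part first).

Radius of convergence at 0: 2 - (1/2)*sqrt(13).
At -2 - (1/2)*sqrt(13): a pole of order 1; residue -431/406 - (303379/1393392)*sqrt(13).
At -2 + (1/2)*sqrt(13): a pole of order 1; residue -431/406 + (303379/1393392)*sqrt(13).


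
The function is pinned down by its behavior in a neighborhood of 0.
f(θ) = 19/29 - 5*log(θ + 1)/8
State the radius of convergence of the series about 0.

The radius of convergence is 1.

Branch term (-5/8)*log(1 - θ/(-1)): its argument vanishes at θ = -1, a logarithmic branch point, modulus 1.
The radius of convergence is the smallest modulus among the singular points: 1.


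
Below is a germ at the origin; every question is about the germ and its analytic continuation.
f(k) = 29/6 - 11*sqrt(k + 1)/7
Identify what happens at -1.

The point is an algebraic (square-root) branch point.

The term (-11/7)*sqrt(1 - k/(-1)) has argument 1 - -1/(-1) = 0 at -1: a square-root (algebraic, two-sheeted) branch point; the remaining terms are analytic or single-valued there.


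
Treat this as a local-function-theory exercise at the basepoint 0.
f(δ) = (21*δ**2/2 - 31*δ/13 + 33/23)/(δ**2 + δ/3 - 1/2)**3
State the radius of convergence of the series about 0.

The radius of convergence is -1/6 + (1/6)*sqrt(19).

Denominator factor (δ**2 + δ/3 - 1/2)^3: discriminant 19/9, real irrational roots -1/6 + (1/6)*sqrt(19) and -1/6 - (1/6)*sqrt(19); poles of order 3, moduli -1/6 + (1/6)*sqrt(19) and 1/6 + (1/6)*sqrt(19).
The radius of convergence is the smallest modulus among the singular points: -1/6 + (1/6)*sqrt(19).


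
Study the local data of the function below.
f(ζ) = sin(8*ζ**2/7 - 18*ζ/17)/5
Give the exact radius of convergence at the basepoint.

The factor sin(8*ζ**2/7 - 18*ζ/17) is entire and contributes no finite singular point.
The polynomial part has no poles.
No finite singular points: the Taylor series at 0 converges everywhere.

The radius of convergence is infinite.


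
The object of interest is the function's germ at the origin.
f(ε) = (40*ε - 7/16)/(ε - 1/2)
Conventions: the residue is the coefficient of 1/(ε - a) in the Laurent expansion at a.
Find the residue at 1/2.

The residue is 313/16.

At the order-1 pole 1/2 set g(ε) = (ε - (1/2))*f(ε) = 40*ε - 7/16.
Simple pole: residue = g(a) at a = 1/2, which is 313/16.


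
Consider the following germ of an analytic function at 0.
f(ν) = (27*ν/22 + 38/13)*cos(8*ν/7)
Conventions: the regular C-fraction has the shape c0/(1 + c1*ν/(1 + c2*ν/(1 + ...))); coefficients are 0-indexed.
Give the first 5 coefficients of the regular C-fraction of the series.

The regular C-fraction coefficients are [38/13, -351/836, 28401521/14378364, -26752/17199, -7824960/28401521].

Taylor coefficients (expand at 0): a_0 = 38/13, a_1 = 27/22, a_2 = -1216/637, a_3 = -432/539, a_4 = 19456/93639.
c0 = a_0 = 38/13. Peel one level at a time: if S = 1 + c*ν/S' with S'(0) = 1, then c is the ν-coefficient of S and S' = c*ν/(S - 1).
S_1 = c0/f = 1 + (-351/836)*ν + (28401521/34245904)*ν^2 + ...; c1 = -351/836.
S_2 = c1*ν/(S_1 - 1) = 1 + (28401521/14378364)*ν + (908848672/295805601)*ν^2 + ...; c2 = 28401521/14378364.
S_3 = c2*ν/(S_2 - 1) = 1 + (-26752/17199)*ν + (-1789173760/4175023587)*ν^2 + ...; c3 = -26752/17199.
S_4 = c3*ν/(S_3 - 1) = 1 + (-7824960/28401521)*ν + ...; c4 = -7824960/28401521.


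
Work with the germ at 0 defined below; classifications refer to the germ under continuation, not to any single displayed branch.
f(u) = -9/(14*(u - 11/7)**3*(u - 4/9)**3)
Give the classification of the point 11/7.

The denominator factor u - 11/7 vanishes at 11/7 and appears to the power 3; the numerator there equals -9/14, nonzero, and no other factor vanishes.
Hence a pole whose order is the multiplicity, 3.

The point is a pole of order 3.


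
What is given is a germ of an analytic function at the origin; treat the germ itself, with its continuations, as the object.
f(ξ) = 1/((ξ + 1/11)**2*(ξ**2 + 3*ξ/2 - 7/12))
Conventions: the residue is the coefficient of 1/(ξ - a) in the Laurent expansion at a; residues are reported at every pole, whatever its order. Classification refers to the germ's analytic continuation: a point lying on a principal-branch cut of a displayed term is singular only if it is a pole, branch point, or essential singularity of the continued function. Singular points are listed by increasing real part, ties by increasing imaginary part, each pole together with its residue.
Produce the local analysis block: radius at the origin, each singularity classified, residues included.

Radius of convergence at 0: 1/11.
At -3/4 - (1/12)*sqrt(165): a pole of order 1; residue 1389564/1067089 - (605748/5335445)*sqrt(165).
At -1/11: a pole of order 2; residue -2779128/1067089.
At -3/4 + (1/12)*sqrt(165): a pole of order 1; residue 1389564/1067089 + (605748/5335445)*sqrt(165).

Denominator factor (ξ + 1/11)^2: pole of order 2 at -1/11, modulus 1/11.
Denominator factor (ξ**2 + 3*ξ/2 - 7/12): discriminant 55/12, real irrational roots -3/4 + (1/12)*sqrt(165) and -3/4 - (1/12)*sqrt(165); poles of order 1, moduli -3/4 + (1/12)*sqrt(165) and 3/4 + (1/12)*sqrt(165).
The radius of convergence is the smallest modulus among the singular points: 1/11.
The factor ξ**2 + 3*ξ/2 - 7/12 splits as (ξ - a)(ξ - a') with a = -3/4 - (1/12)*sqrt(165), a' = -3/4 + (1/12)*sqrt(165). At the order-1 pole a set g(ξ) = (ξ - a)*f(ξ) = [(ξ + 1/11)**(-2)] / (ξ - a').
Simple pole: residue = g(a) at a = -3/4 - (1/12)*sqrt(165), which is 1389564/1067089 - (605748/5335445)*sqrt(165).
At the order-2 pole -1/11 set g(ξ) = (ξ - (-1/11))^2*f(ξ) = 1/(ξ**2 + 3*ξ/2 - 7/12).
Order-2 pole: residue = g'(a); g'(-1/11) = -2779128/1067089, so the residue is -2779128/1067089.
The factor ξ**2 + 3*ξ/2 - 7/12 splits as (ξ - a)(ξ - a') with a = -3/4 + (1/12)*sqrt(165), a' = -3/4 - (1/12)*sqrt(165). At the order-1 pole a set g(ξ) = (ξ - a)*f(ξ) = [(ξ + 1/11)**(-2)] / (ξ - a').
Simple pole: residue = g(a) at a = -3/4 + (1/12)*sqrt(165), which is 1389564/1067089 + (605748/5335445)*sqrt(165).
List the singular points by increasing real part (a conjugate pair: the negative imaginary part first).


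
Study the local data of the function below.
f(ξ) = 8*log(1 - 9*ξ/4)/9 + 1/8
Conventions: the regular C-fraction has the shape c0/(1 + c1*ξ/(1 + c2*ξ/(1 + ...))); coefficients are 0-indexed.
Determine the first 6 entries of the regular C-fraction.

Taylor coefficients (expand at 0): a_0 = 1/8, a_1 = -2, a_2 = -9/4, a_3 = -27/8, a_4 = -729/128, a_5 = -6561/640.
c0 = a_0 = 1/8. Peel one level at a time: if S = 1 + c*ξ/S' with S'(0) = 1, then c is the ξ-coefficient of S and S' = c*ξ/(S - 1).
S_1 = c0/f = 1 + (16)*ξ + (274)*ξ^2 + ...; c1 = 16.
S_2 = c1*ξ/(S_1 - 1) = 1 + (-137/8)*ξ + (-27/64)*ξ^2 + ...; c2 = -137/8.
S_3 = c2*ξ/(S_2 - 1) = 1 + (-27/1096)*ξ + (-16281/600608)*ξ^2 + ...; c3 = -27/1096.
S_4 = c3*ξ/(S_3 - 1) = 1 + (-603/548)*ξ + (-27/80)*ξ^2 + ...; c4 = -603/548.
S_5 = c4*ξ/(S_4 - 1) = 1 + (-411/1340)*ξ + ...; c5 = -411/1340.

The regular C-fraction coefficients are [1/8, 16, -137/8, -27/1096, -603/548, -411/1340].


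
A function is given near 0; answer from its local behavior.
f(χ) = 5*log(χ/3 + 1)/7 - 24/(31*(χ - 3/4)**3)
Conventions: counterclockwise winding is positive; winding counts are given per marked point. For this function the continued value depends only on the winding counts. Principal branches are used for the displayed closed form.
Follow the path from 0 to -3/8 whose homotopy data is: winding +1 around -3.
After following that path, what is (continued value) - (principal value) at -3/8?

Continued minus principal equals (10/7)*pi*i.

The rational part is single-valued and drops out of the difference; each branch term changes only by its own monodromy.
(5/7)*log(1 - χ/(-3)): each positive loop around -3 adds 2*pi*i to the log, so winding +1 contributes (5/7)*(1)*2*pi*i = (10/7)*pi*i.
Summing the contributions at χ = -3/8 gives (10/7)*pi*i.


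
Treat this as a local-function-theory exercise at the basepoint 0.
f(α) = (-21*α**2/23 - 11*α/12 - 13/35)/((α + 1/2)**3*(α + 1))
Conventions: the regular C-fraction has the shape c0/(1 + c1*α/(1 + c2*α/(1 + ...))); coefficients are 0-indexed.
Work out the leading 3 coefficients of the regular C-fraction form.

Taylor coefficients (expand at 0): a_0 = -104/35, a_1 = 202/15, a_2 = -116126/2415.
c0 = a_0 = -104/35. Peel one level at a time: if S = 1 + c*α/S' with S'(0) = 1, then c is the α-coefficient of S and S' = c*α/(S - 1).
S_1 = c0/f = 1 + (707/156)*α + (2438699/559728)*α^2 + ...; c1 = 707/156.
S_2 = c1*α/(S_1 - 1) = 1 + (-2438699/2536716)*α + ...; c2 = -2438699/2536716.

The regular C-fraction coefficients are [-104/35, 707/156, -2438699/2536716].


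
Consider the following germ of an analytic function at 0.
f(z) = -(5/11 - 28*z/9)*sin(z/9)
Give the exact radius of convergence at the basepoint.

The factor -sin(z/9) is entire and contributes no finite singular point.
The polynomial part has no poles.
No finite singular points: the Taylor series at 0 converges everywhere.

The radius of convergence is infinite.


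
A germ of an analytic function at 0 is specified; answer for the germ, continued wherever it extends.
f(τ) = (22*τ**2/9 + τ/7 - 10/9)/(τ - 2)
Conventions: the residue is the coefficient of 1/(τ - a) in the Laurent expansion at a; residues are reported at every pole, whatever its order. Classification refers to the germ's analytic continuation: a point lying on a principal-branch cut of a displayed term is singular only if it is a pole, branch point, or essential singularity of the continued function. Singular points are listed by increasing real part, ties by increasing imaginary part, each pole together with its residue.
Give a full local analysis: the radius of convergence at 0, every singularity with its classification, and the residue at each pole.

Denominator factor (τ - 2): pole of order 1 at 2, modulus 2.
The radius of convergence is the smallest modulus among the singular points: 2.
At the order-1 pole 2 set g(τ) = (τ - (2))*f(τ) = 22*τ**2/9 + τ/7 - 10/9.
Simple pole: residue = g(a) at a = 2, which is 188/21.

Radius of convergence at 0: 2.
At 2: a pole of order 1; residue 188/21.


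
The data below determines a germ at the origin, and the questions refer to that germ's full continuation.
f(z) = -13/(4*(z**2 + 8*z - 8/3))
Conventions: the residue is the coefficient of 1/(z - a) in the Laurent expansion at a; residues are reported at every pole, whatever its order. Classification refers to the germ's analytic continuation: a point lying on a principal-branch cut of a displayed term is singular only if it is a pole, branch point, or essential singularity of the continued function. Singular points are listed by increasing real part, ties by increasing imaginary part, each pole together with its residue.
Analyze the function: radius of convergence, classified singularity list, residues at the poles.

Radius of convergence at 0: -4 + (2/3)*sqrt(42).
At -4 - (2/3)*sqrt(42): a pole of order 1; residue (13/224)*sqrt(42).
At -4 + (2/3)*sqrt(42): a pole of order 1; residue -(13/224)*sqrt(42).

Denominator factor (z**2 + 8*z - 8/3): discriminant 224/3, real irrational roots -4 + (2/3)*sqrt(42) and -4 - (2/3)*sqrt(42); poles of order 1, moduli -4 + (2/3)*sqrt(42) and 4 + (2/3)*sqrt(42).
The radius of convergence is the smallest modulus among the singular points: -4 + (2/3)*sqrt(42).
The factor z**2 + 8*z - 8/3 splits as (z - a)(z - a') with a = -4 - (2/3)*sqrt(42), a' = -4 + (2/3)*sqrt(42). At the order-1 pole a set g(z) = (z - a)*f(z) = [-13/4] / (z - a').
Simple pole: residue = g(a) at a = -4 - (2/3)*sqrt(42), which is (13/224)*sqrt(42).
The factor z**2 + 8*z - 8/3 splits as (z - a)(z - a') with a = -4 + (2/3)*sqrt(42), a' = -4 - (2/3)*sqrt(42). At the order-1 pole a set g(z) = (z - a)*f(z) = [-13/4] / (z - a').
Simple pole: residue = g(a) at a = -4 + (2/3)*sqrt(42), which is -(13/224)*sqrt(42).
List the singular points by increasing real part (a conjugate pair: the negative imaginary part first).
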